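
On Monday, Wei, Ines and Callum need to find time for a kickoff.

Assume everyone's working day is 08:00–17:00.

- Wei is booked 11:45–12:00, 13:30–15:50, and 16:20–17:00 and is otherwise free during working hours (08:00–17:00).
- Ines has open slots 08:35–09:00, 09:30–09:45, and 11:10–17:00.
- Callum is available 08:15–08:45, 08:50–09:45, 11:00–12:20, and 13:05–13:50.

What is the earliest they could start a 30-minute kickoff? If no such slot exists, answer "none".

11:10

Wei free within 08:00–17:00: 08:00–11:45, 12:00–13:30, 15:50–16:20.
Wei ∩ Ines: 08:35–09:00, 09:30–09:45, 11:10–11:45, 12:00–13:30, 15:50–16:20.
Wei ∩ Ines ∩ Callum: 08:35–08:45, 08:50–09:00, 09:30–09:45, 11:10–11:45, 12:00–12:20, 13:05–13:30.
Windows ≥ 30 min: 11:10–11:45.
Earliest such window starts at 11:10.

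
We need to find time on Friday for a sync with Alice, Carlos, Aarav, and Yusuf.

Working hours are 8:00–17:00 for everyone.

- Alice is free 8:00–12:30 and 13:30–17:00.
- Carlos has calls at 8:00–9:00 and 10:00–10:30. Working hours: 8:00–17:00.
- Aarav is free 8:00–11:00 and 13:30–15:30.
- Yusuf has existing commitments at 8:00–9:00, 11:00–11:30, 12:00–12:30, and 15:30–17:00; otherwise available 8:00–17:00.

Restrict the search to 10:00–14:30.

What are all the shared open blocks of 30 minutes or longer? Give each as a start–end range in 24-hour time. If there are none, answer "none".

10:30–11:00, 13:30–14:30

Carlos free within 08:00–17:00: 09:00–10:00, 10:30–17:00.
Yusuf free within 08:00–17:00: 09:00–11:00, 11:30–12:00, 12:30–15:30.
Alice ∩ Carlos: 09:00–10:00, 10:30–12:30, 13:30–17:00.
Alice ∩ Carlos ∩ Aarav: 09:00–10:00, 10:30–11:00, 13:30–15:30.
Alice ∩ Carlos ∩ Aarav ∩ Yusuf: 09:00–10:00, 10:30–11:00, 13:30–15:30.
Restricted to 10:00–14:30: 10:30–11:00, 13:30–14:30.
Windows ≥ 30 min: 10:30–11:00, 13:30–14:30.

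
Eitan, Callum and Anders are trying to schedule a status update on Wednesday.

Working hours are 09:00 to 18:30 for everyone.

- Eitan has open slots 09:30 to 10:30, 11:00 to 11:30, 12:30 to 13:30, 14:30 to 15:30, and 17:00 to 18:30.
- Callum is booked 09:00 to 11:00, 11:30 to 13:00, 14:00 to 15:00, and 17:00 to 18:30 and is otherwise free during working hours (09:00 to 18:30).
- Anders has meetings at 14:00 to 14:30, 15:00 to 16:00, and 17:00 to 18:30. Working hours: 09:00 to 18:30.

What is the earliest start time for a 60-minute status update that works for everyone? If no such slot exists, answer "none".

none

Callum free within 09:00–18:30: 11:00–11:30, 13:00–14:00, 15:00–17:00.
Anders free within 09:00–18:30: 09:00–14:00, 14:30–15:00, 16:00–17:00.
Eitan ∩ Callum: 11:00–11:30, 13:00–13:30, 15:00–15:30.
Eitan ∩ Callum ∩ Anders: 11:00–11:30, 13:00–13:30.
Windows ≥ 60 min: (none).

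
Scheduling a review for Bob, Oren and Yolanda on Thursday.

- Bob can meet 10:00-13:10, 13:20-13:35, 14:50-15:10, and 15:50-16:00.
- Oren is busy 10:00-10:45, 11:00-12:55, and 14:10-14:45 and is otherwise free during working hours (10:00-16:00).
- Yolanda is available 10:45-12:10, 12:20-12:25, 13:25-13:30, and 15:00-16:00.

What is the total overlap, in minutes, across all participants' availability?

Oren free within 10:00–16:00: 10:45–11:00, 12:55–14:10, 14:45–16:00.
Bob ∩ Oren: 10:45–11:00, 12:55–13:10, 13:20–13:35, 14:50–15:10, 15:50–16:00.
Bob ∩ Oren ∩ Yolanda: 10:45–11:00, 13:25–13:30, 15:00–15:10, 15:50–16:00.
Total common minutes: 15 + 5 + 10 + 10 = 40.

40 minutes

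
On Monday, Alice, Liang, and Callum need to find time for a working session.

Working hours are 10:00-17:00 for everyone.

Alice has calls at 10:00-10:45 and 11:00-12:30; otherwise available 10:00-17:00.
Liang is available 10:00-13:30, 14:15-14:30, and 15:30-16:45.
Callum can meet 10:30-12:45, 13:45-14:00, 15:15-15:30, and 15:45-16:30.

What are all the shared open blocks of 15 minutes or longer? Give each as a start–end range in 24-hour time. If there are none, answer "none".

Alice free within 10:00–17:00: 10:45–11:00, 12:30–17:00.
Alice ∩ Liang: 10:45–11:00, 12:30–13:30, 14:15–14:30, 15:30–16:45.
Alice ∩ Liang ∩ Callum: 10:45–11:00, 12:30–12:45, 15:45–16:30.
Windows ≥ 15 min: 10:45–11:00, 12:30–12:45, 15:45–16:30.

10:45–11:00, 12:30–12:45, 15:45–16:30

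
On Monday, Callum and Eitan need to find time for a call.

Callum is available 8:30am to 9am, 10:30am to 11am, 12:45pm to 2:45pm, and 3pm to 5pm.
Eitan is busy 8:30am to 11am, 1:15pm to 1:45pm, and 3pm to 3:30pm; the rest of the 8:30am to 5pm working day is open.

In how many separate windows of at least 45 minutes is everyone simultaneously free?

2

Eitan free within 08:30–17:00: 11:00–13:15, 13:45–15:00, 15:30–17:00.
Callum ∩ Eitan: 12:45–13:15, 13:45–14:45, 15:30–17:00.
Windows ≥ 45 min: 13:45–14:45, 15:30–17:00.
That's 2 windows.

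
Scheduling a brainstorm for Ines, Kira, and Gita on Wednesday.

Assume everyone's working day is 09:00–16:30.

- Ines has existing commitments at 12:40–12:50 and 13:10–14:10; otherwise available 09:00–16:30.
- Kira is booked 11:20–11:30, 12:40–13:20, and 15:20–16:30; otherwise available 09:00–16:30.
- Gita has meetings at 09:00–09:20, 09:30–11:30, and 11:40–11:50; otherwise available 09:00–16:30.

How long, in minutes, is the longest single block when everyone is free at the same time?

Ines free within 09:00–16:30: 09:00–12:40, 12:50–13:10, 14:10–16:30.
Kira free within 09:00–16:30: 09:00–11:20, 11:30–12:40, 13:20–15:20.
Gita free within 09:00–16:30: 09:20–09:30, 11:30–11:40, 11:50–16:30.
Ines ∩ Kira: 09:00–11:20, 11:30–12:40, 14:10–15:20.
Ines ∩ Kira ∩ Gita: 09:20–09:30, 11:30–11:40, 11:50–12:40, 14:10–15:20.
Common window lengths: 10, 10, 50, 70 min; longest is 70.

70 minutes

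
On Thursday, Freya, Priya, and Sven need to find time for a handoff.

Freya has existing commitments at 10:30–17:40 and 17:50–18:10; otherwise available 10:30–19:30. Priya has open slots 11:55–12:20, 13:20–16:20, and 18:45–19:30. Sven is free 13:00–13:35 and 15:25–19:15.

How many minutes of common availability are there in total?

Freya free within 10:30–19:30: 17:40–17:50, 18:10–19:30.
Freya ∩ Priya: 18:45–19:30.
Freya ∩ Priya ∩ Sven: 18:45–19:15.
Total common minutes: 30.

30 minutes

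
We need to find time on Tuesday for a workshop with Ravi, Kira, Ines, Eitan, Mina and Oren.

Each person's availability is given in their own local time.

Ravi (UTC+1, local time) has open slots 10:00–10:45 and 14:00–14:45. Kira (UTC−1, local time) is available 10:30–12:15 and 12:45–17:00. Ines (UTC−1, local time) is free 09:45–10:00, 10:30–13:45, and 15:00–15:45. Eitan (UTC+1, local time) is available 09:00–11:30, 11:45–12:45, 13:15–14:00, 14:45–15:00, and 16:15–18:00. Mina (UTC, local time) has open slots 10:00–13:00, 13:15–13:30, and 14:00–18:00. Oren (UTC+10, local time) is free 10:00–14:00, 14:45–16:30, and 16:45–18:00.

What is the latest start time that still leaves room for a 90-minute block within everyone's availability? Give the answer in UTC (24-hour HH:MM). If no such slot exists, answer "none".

Ravi → UTC: 09:00–09:45, 13:00–13:45.
Kira → UTC: 11:30–13:15, 13:45–18:00.
Ines → UTC: 10:45–11:00, 11:30–14:45, 16:00–16:45.
Eitan → UTC: 08:00–10:30, 10:45–11:45, 12:15–13:00, 13:45–14:00, 15:15–17:00.
Mina → UTC: 10:00–13:00, 13:15–13:30, 14:00–18:00.
Oren → UTC: 00:00–04:00, 04:45–06:30, 06:45–08:00.
Ravi ∩ Kira: 13:00–13:15.
Ravi ∩ Kira ∩ Ines: 13:00–13:15.
Ravi ∩ Kira ∩ Ines ∩ Eitan: (none).
Ravi ∩ Kira ∩ Ines ∩ Eitan ∩ Mina: (none).
Ravi ∩ Kira ∩ Ines ∩ Eitan ∩ Mina ∩ Oren: (none).
Windows ≥ 90 min: (none).

none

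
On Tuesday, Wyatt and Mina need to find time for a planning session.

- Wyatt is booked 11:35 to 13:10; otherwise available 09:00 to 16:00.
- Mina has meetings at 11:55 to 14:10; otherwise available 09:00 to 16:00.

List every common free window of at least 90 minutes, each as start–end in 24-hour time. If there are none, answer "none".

Wyatt free within 09:00–16:00: 09:00–11:35, 13:10–16:00.
Mina free within 09:00–16:00: 09:00–11:55, 14:10–16:00.
Wyatt ∩ Mina: 09:00–11:35, 14:10–16:00.
Windows ≥ 90 min: 09:00–11:35, 14:10–16:00.

09:00–11:35, 14:10–16:00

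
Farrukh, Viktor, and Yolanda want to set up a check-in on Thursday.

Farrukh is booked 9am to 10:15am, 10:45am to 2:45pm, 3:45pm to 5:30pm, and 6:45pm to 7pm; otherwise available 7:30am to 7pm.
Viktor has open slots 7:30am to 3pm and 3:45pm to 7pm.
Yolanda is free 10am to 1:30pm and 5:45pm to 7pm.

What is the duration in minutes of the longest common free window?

Farrukh free within 07:30–19:00: 07:30–09:00, 10:15–10:45, 14:45–15:45, 17:30–18:45.
Farrukh ∩ Viktor: 07:30–09:00, 10:15–10:45, 14:45–15:00, 17:30–18:45.
Farrukh ∩ Viktor ∩ Yolanda: 10:15–10:45, 17:45–18:45.
Common window lengths: 30, 60 min; longest is 60.

60 minutes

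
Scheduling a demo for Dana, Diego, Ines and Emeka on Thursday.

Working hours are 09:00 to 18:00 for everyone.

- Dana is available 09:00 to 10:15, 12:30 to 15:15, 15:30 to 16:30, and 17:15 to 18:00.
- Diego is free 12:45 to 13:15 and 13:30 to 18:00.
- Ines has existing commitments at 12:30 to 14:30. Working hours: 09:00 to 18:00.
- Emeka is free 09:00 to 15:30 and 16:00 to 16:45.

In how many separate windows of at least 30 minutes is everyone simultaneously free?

2

Ines free within 09:00–18:00: 09:00–12:30, 14:30–18:00.
Dana ∩ Diego: 12:45–13:15, 13:30–15:15, 15:30–16:30, 17:15–18:00.
Dana ∩ Diego ∩ Ines: 14:30–15:15, 15:30–16:30, 17:15–18:00.
Dana ∩ Diego ∩ Ines ∩ Emeka: 14:30–15:15, 16:00–16:30.
Windows ≥ 30 min: 14:30–15:15, 16:00–16:30.
That's 2 windows.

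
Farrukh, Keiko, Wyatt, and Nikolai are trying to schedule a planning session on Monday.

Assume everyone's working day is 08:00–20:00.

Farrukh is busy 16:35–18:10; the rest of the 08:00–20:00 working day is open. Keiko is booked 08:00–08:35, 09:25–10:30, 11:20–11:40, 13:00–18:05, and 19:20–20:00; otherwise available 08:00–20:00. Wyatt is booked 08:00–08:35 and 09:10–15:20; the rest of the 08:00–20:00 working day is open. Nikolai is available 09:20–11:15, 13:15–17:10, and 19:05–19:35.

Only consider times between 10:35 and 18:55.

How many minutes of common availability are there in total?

0 minutes

Farrukh free within 08:00–20:00: 08:00–16:35, 18:10–20:00.
Keiko free within 08:00–20:00: 08:35–09:25, 10:30–11:20, 11:40–13:00, 18:05–19:20.
Wyatt free within 08:00–20:00: 08:35–09:10, 15:20–20:00.
Farrukh ∩ Keiko: 08:35–09:25, 10:30–11:20, 11:40–13:00, 18:10–19:20.
Farrukh ∩ Keiko ∩ Wyatt: 08:35–09:10, 18:10–19:20.
Farrukh ∩ Keiko ∩ Wyatt ∩ Nikolai: 19:05–19:20.
Restricted to 10:35–18:55: (none).
Total common minutes: 0.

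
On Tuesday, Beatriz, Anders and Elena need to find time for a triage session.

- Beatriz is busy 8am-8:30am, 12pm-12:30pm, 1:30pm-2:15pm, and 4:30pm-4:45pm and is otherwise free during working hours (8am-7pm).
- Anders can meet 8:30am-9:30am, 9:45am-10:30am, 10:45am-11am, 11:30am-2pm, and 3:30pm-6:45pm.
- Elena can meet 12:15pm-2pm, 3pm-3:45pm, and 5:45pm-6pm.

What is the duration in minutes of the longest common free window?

60 minutes

Beatriz free within 08:00–19:00: 08:30–12:00, 12:30–13:30, 14:15–16:30, 16:45–19:00.
Beatriz ∩ Anders: 08:30–09:30, 09:45–10:30, 10:45–11:00, 11:30–12:00, 12:30–13:30, 15:30–16:30, 16:45–18:45.
Beatriz ∩ Anders ∩ Elena: 12:30–13:30, 15:30–15:45, 17:45–18:00.
Common window lengths: 60, 15, 15 min; longest is 60.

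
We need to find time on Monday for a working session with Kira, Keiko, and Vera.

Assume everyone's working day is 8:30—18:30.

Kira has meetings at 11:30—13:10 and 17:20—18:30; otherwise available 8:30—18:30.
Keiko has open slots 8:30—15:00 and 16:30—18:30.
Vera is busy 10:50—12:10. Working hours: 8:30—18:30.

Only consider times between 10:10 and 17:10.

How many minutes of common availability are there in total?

Kira free within 08:30–18:30: 08:30–11:30, 13:10–17:20.
Vera free within 08:30–18:30: 08:30–10:50, 12:10–18:30.
Kira ∩ Keiko: 08:30–11:30, 13:10–15:00, 16:30–17:20.
Kira ∩ Keiko ∩ Vera: 08:30–10:50, 13:10–15:00, 16:30–17:20.
Restricted to 10:10–17:10: 10:10–10:50, 13:10–15:00, 16:30–17:10.
Total common minutes: 40 + 110 + 40 = 190.

190 minutes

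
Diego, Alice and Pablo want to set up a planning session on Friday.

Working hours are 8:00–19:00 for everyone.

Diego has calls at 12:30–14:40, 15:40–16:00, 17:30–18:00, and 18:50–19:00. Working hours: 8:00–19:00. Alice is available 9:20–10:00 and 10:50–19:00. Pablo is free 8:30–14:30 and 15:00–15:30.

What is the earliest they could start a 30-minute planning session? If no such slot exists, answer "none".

09:20

Diego free within 08:00–19:00: 08:00–12:30, 14:40–15:40, 16:00–17:30, 18:00–18:50.
Diego ∩ Alice: 09:20–10:00, 10:50–12:30, 14:40–15:40, 16:00–17:30, 18:00–18:50.
Diego ∩ Alice ∩ Pablo: 09:20–10:00, 10:50–12:30, 15:00–15:30.
Windows ≥ 30 min: 09:20–10:00, 10:50–12:30, 15:00–15:30.
Earliest such window starts at 09:20.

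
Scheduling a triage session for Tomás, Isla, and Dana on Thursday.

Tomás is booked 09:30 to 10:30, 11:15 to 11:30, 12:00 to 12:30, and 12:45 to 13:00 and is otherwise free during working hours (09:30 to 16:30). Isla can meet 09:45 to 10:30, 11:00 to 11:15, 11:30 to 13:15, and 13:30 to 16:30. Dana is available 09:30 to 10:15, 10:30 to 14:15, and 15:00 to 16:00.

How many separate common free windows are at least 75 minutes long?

Tomás free within 09:30–16:30: 10:30–11:15, 11:30–12:00, 12:30–12:45, 13:00–16:30.
Tomás ∩ Isla: 11:00–11:15, 11:30–12:00, 12:30–12:45, 13:00–13:15, 13:30–16:30.
Tomás ∩ Isla ∩ Dana: 11:00–11:15, 11:30–12:00, 12:30–12:45, 13:00–13:15, 13:30–14:15, 15:00–16:00.
Windows ≥ 75 min: (none).
That's 0 windows.

0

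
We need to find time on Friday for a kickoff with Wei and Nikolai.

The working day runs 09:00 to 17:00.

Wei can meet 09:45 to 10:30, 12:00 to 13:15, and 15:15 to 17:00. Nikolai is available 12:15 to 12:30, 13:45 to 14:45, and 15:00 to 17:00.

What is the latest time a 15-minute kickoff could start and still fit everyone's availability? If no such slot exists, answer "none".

Wei ∩ Nikolai: 12:15–12:30, 15:15–17:00.
Windows ≥ 15 min: 12:15–12:30, 15:15–17:00.
Latest start in the last window 15:15–17:00 is 17:00 − 15 min = 16:45.

16:45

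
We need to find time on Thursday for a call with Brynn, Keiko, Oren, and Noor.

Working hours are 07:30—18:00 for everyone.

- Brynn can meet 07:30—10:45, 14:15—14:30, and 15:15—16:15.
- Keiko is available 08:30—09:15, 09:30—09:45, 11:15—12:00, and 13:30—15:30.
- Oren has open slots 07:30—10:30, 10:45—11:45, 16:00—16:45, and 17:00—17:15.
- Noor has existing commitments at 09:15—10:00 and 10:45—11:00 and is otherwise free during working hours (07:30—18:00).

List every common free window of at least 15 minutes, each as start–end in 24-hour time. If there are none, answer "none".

08:30–09:15

Noor free within 07:30–18:00: 07:30–09:15, 10:00–10:45, 11:00–18:00.
Brynn ∩ Keiko: 08:30–09:15, 09:30–09:45, 14:15–14:30, 15:15–15:30.
Brynn ∩ Keiko ∩ Oren: 08:30–09:15, 09:30–09:45.
Brynn ∩ Keiko ∩ Oren ∩ Noor: 08:30–09:15.
Windows ≥ 15 min: 08:30–09:15.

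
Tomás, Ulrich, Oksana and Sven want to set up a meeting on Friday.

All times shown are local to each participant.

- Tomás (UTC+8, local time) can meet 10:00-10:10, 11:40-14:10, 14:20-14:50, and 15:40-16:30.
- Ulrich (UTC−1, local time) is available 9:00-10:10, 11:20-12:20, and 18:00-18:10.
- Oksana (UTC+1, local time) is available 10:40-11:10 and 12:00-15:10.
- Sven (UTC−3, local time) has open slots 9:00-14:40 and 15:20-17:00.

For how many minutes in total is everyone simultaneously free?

0 minutes

Tomás → UTC: 02:00–02:10, 03:40–06:10, 06:20–06:50, 07:40–08:30.
Ulrich → UTC: 10:00–11:10, 12:20–13:20, 19:00–19:10.
Oksana → UTC: 09:40–10:10, 11:00–14:10.
Sven → UTC: 12:00–17:40, 18:20–20:00.
Tomás ∩ Ulrich: (none).
Tomás ∩ Ulrich ∩ Oksana: (none).
Tomás ∩ Ulrich ∩ Oksana ∩ Sven: (none).
Total common minutes: 0.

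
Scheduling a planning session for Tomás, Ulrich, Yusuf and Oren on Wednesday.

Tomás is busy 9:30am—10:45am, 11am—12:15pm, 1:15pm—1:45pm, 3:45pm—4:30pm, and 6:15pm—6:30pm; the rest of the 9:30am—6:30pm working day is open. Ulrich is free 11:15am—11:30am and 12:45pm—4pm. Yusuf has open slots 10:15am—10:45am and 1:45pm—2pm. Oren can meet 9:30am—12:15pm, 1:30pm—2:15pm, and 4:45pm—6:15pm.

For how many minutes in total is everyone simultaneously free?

15 minutes

Tomás free within 09:30–18:30: 10:45–11:00, 12:15–13:15, 13:45–15:45, 16:30–18:15.
Tomás ∩ Ulrich: 12:45–13:15, 13:45–15:45.
Tomás ∩ Ulrich ∩ Yusuf: 13:45–14:00.
Tomás ∩ Ulrich ∩ Yusuf ∩ Oren: 13:45–14:00.
Total common minutes: 15.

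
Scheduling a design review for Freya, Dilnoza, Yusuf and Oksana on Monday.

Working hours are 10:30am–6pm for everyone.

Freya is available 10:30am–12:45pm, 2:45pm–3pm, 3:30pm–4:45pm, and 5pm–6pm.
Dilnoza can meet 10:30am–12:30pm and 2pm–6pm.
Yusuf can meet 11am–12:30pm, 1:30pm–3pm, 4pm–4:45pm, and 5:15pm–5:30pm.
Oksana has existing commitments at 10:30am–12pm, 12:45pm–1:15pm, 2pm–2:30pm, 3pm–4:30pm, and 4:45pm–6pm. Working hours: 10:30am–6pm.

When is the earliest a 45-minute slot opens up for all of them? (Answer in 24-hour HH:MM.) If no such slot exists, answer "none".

none

Oksana free within 10:30–18:00: 12:00–12:45, 13:15–14:00, 14:30–15:00, 16:30–16:45.
Freya ∩ Dilnoza: 10:30–12:30, 14:45–15:00, 15:30–16:45, 17:00–18:00.
Freya ∩ Dilnoza ∩ Yusuf: 11:00–12:30, 14:45–15:00, 16:00–16:45, 17:15–17:30.
Freya ∩ Dilnoza ∩ Yusuf ∩ Oksana: 12:00–12:30, 14:45–15:00, 16:30–16:45.
Windows ≥ 45 min: (none).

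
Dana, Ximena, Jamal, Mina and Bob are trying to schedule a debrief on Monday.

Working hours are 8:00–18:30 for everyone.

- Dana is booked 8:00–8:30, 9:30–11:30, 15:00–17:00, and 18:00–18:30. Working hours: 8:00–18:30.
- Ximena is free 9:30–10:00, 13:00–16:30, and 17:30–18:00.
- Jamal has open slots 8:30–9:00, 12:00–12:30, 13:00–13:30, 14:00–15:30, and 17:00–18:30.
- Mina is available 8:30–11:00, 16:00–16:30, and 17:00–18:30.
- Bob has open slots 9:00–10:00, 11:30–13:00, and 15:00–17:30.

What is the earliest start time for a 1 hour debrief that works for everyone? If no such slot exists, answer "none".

none

Dana free within 08:00–18:30: 08:30–09:30, 11:30–15:00, 17:00–18:00.
Dana ∩ Ximena: 13:00–15:00, 17:30–18:00.
Dana ∩ Ximena ∩ Jamal: 13:00–13:30, 14:00–15:00, 17:30–18:00.
Dana ∩ Ximena ∩ Jamal ∩ Mina: 17:30–18:00.
Dana ∩ Ximena ∩ Jamal ∩ Mina ∩ Bob: (none).
Windows ≥ 60 min: (none).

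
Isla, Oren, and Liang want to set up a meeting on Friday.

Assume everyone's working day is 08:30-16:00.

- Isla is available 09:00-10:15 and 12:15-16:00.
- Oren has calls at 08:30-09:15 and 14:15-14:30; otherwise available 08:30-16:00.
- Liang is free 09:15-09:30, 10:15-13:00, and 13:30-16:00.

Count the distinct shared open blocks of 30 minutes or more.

Oren free within 08:30–16:00: 09:15–14:15, 14:30–16:00.
Isla ∩ Oren: 09:15–10:15, 12:15–14:15, 14:30–16:00.
Isla ∩ Oren ∩ Liang: 09:15–09:30, 12:15–13:00, 13:30–14:15, 14:30–16:00.
Windows ≥ 30 min: 12:15–13:00, 13:30–14:15, 14:30–16:00.
That's 3 windows.

3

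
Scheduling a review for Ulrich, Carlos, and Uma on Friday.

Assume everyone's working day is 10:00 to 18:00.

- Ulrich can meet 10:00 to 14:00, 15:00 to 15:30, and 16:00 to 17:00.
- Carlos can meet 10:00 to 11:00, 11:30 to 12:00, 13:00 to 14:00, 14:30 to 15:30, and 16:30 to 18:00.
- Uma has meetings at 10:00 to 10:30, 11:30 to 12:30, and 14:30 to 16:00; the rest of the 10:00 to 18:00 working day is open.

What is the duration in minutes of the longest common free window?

Uma free within 10:00–18:00: 10:30–11:30, 12:30–14:30, 16:00–18:00.
Ulrich ∩ Carlos: 10:00–11:00, 11:30–12:00, 13:00–14:00, 15:00–15:30, 16:30–17:00.
Ulrich ∩ Carlos ∩ Uma: 10:30–11:00, 13:00–14:00, 16:30–17:00.
Common window lengths: 30, 60, 30 min; longest is 60.

60 minutes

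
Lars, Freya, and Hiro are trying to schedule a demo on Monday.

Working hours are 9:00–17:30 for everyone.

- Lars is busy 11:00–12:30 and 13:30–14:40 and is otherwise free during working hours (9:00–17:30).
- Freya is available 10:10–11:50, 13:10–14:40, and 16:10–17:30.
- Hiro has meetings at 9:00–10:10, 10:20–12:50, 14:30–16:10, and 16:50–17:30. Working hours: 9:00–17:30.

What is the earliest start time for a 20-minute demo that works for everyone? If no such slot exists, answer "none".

13:10

Lars free within 09:00–17:30: 09:00–11:00, 12:30–13:30, 14:40–17:30.
Hiro free within 09:00–17:30: 10:10–10:20, 12:50–14:30, 16:10–16:50.
Lars ∩ Freya: 10:10–11:00, 13:10–13:30, 16:10–17:30.
Lars ∩ Freya ∩ Hiro: 10:10–10:20, 13:10–13:30, 16:10–16:50.
Windows ≥ 20 min: 13:10–13:30, 16:10–16:50.
Earliest such window starts at 13:10.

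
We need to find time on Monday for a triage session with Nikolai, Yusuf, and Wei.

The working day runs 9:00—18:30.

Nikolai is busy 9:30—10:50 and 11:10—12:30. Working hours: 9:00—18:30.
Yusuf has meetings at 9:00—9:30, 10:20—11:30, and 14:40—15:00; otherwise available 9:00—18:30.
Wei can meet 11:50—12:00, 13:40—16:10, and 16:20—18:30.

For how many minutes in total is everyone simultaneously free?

Nikolai free within 09:00–18:30: 09:00–09:30, 10:50–11:10, 12:30–18:30.
Yusuf free within 09:00–18:30: 09:30–10:20, 11:30–14:40, 15:00–18:30.
Nikolai ∩ Yusuf: 12:30–14:40, 15:00–18:30.
Nikolai ∩ Yusuf ∩ Wei: 13:40–14:40, 15:00–16:10, 16:20–18:30.
Total common minutes: 60 + 70 + 130 = 260.

260 minutes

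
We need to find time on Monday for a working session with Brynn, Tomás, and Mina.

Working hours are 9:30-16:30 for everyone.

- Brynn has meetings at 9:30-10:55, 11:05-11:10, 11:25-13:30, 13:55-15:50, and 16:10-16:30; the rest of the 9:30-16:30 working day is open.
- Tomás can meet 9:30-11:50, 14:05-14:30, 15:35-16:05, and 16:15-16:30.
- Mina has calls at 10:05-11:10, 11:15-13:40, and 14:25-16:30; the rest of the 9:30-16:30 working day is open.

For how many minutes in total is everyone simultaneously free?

Brynn free within 09:30–16:30: 10:55–11:05, 11:10–11:25, 13:30–13:55, 15:50–16:10.
Mina free within 09:30–16:30: 09:30–10:05, 11:10–11:15, 13:40–14:25.
Brynn ∩ Tomás: 10:55–11:05, 11:10–11:25, 15:50–16:05.
Brynn ∩ Tomás ∩ Mina: 11:10–11:15.
Total common minutes: 5.

5 minutes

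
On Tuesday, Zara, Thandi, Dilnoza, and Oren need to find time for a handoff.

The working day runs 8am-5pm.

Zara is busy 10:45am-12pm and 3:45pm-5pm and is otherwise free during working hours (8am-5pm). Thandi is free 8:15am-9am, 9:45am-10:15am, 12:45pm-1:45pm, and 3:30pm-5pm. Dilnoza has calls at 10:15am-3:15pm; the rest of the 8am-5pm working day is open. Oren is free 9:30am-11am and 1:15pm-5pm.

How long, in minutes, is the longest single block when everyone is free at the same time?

30 minutes

Zara free within 08:00–17:00: 08:00–10:45, 12:00–15:45.
Dilnoza free within 08:00–17:00: 08:00–10:15, 15:15–17:00.
Zara ∩ Thandi: 08:15–09:00, 09:45–10:15, 12:45–13:45, 15:30–15:45.
Zara ∩ Thandi ∩ Dilnoza: 08:15–09:00, 09:45–10:15, 15:30–15:45.
Zara ∩ Thandi ∩ Dilnoza ∩ Oren: 09:45–10:15, 15:30–15:45.
Common window lengths: 30, 15 min; longest is 30.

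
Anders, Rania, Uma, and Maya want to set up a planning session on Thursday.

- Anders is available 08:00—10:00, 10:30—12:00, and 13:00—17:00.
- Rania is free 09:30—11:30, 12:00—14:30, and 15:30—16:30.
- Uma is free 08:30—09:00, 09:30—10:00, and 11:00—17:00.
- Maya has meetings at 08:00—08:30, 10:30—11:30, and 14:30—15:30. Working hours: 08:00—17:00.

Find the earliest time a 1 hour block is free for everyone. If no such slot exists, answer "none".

Maya free within 08:00–17:00: 08:30–10:30, 11:30–14:30, 15:30–17:00.
Anders ∩ Rania: 09:30–10:00, 10:30–11:30, 13:00–14:30, 15:30–16:30.
Anders ∩ Rania ∩ Uma: 09:30–10:00, 11:00–11:30, 13:00–14:30, 15:30–16:30.
Anders ∩ Rania ∩ Uma ∩ Maya: 09:30–10:00, 13:00–14:30, 15:30–16:30.
Windows ≥ 60 min: 13:00–14:30, 15:30–16:30.
Earliest such window starts at 13:00.

13:00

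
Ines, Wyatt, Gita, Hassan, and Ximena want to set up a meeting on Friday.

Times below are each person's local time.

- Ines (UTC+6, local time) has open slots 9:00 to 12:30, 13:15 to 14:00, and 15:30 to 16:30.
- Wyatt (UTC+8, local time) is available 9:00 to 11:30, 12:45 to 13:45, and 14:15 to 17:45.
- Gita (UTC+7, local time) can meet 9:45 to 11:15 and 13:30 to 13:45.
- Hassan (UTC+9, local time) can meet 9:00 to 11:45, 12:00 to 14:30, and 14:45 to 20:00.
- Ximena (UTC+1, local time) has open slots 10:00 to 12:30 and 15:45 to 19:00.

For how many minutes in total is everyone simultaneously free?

0 minutes

Ines → UTC: 03:00–06:30, 07:15–08:00, 09:30–10:30.
Wyatt → UTC: 01:00–03:30, 04:45–05:45, 06:15–09:45.
Gita → UTC: 02:45–04:15, 06:30–06:45.
Hassan → UTC: 00:00–02:45, 03:00–05:30, 05:45–11:00.
Ximena → UTC: 09:00–11:30, 14:45–18:00.
Ines ∩ Wyatt: 03:00–03:30, 04:45–05:45, 06:15–06:30, 07:15–08:00, 09:30–09:45.
Ines ∩ Wyatt ∩ Gita: 03:00–03:30.
Ines ∩ Wyatt ∩ Gita ∩ Hassan: 03:00–03:30.
Ines ∩ Wyatt ∩ Gita ∩ Hassan ∩ Ximena: (none).
Total common minutes: 0.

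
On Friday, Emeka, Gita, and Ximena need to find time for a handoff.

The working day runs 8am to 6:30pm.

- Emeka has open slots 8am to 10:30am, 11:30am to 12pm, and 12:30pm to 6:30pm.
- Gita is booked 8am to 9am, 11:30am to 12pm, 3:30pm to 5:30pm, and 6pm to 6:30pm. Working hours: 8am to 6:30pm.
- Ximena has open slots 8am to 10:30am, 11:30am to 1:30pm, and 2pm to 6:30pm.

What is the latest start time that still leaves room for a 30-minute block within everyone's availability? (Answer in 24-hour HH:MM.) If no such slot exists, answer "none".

Gita free within 08:00–18:30: 09:00–11:30, 12:00–15:30, 17:30–18:00.
Emeka ∩ Gita: 09:00–10:30, 12:30–15:30, 17:30–18:00.
Emeka ∩ Gita ∩ Ximena: 09:00–10:30, 12:30–13:30, 14:00–15:30, 17:30–18:00.
Windows ≥ 30 min: 09:00–10:30, 12:30–13:30, 14:00–15:30, 17:30–18:00.
Latest start in the last window 17:30–18:00 is 18:00 − 30 min = 17:30.

17:30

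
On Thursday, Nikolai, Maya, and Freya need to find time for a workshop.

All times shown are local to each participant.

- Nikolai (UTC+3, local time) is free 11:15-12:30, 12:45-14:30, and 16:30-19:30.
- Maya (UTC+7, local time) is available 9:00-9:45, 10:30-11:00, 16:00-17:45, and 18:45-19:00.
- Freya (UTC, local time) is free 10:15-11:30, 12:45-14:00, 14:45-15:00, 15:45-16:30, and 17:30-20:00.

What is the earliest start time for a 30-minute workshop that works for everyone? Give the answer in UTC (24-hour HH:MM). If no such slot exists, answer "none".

10:15

Nikolai → UTC: 08:15–09:30, 09:45–11:30, 13:30–16:30.
Maya → UTC: 02:00–02:45, 03:30–04:00, 09:00–10:45, 11:45–12:00.
Freya → UTC: 10:15–11:30, 12:45–14:00, 14:45–15:00, 15:45–16:30, 17:30–20:00.
Nikolai ∩ Maya: 09:00–09:30, 09:45–10:45.
Nikolai ∩ Maya ∩ Freya: 10:15–10:45.
Windows ≥ 30 min: 10:15–10:45.
Earliest such window starts at 10:15.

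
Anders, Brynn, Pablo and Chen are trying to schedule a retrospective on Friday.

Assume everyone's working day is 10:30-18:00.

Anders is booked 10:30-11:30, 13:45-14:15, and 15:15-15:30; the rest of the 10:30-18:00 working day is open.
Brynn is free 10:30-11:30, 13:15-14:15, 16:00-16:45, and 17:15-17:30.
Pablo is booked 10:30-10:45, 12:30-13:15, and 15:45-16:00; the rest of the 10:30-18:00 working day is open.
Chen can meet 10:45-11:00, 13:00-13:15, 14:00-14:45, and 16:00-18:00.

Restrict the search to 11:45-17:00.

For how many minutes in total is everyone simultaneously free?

45 minutes

Anders free within 10:30–18:00: 11:30–13:45, 14:15–15:15, 15:30–18:00.
Pablo free within 10:30–18:00: 10:45–12:30, 13:15–15:45, 16:00–18:00.
Anders ∩ Brynn: 13:15–13:45, 16:00–16:45, 17:15–17:30.
Anders ∩ Brynn ∩ Pablo: 13:15–13:45, 16:00–16:45, 17:15–17:30.
Anders ∩ Brynn ∩ Pablo ∩ Chen: 16:00–16:45, 17:15–17:30.
Restricted to 11:45–17:00: 16:00–16:45.
Total common minutes: 45.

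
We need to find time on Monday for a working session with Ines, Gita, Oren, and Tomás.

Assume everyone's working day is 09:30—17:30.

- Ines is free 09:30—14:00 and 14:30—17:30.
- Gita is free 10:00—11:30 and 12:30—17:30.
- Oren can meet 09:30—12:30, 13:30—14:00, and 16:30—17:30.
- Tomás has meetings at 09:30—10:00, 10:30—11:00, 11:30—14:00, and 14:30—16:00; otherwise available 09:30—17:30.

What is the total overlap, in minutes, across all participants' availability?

120 minutes

Tomás free within 09:30–17:30: 10:00–10:30, 11:00–11:30, 14:00–14:30, 16:00–17:30.
Ines ∩ Gita: 10:00–11:30, 12:30–14:00, 14:30–17:30.
Ines ∩ Gita ∩ Oren: 10:00–11:30, 13:30–14:00, 16:30–17:30.
Ines ∩ Gita ∩ Oren ∩ Tomás: 10:00–10:30, 11:00–11:30, 16:30–17:30.
Total common minutes: 30 + 30 + 60 = 120.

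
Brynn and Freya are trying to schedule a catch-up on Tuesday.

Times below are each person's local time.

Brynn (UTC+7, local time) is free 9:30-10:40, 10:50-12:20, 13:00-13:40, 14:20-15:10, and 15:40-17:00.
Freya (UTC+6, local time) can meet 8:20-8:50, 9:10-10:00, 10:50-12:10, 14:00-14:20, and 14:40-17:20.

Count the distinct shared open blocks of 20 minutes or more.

Brynn → UTC: 02:30–03:40, 03:50–05:20, 06:00–06:40, 07:20–08:10, 08:40–10:00.
Freya → UTC: 02:20–02:50, 03:10–04:00, 04:50–06:10, 08:00–08:20, 08:40–11:20.
Brynn ∩ Freya: 02:30–02:50, 03:10–03:40, 03:50–04:00, 04:50–05:20, 06:00–06:10, 08:00–08:10, 08:40–10:00.
Windows ≥ 20 min: 02:30–02:50, 03:10–03:40, 04:50–05:20, 08:40–10:00.
That's 4 windows.

4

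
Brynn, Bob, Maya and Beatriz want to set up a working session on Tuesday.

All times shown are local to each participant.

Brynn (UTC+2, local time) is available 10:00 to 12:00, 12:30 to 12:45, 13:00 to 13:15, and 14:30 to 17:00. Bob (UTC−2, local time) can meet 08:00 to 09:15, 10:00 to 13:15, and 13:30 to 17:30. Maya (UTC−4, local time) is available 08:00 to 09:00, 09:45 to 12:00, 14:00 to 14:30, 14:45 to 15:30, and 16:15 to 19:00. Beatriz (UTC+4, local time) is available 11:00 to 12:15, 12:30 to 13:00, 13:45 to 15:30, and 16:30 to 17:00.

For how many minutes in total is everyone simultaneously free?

Brynn → UTC: 08:00–10:00, 10:30–10:45, 11:00–11:15, 12:30–15:00.
Bob → UTC: 10:00–11:15, 12:00–15:15, 15:30–19:30.
Maya → UTC: 12:00–13:00, 13:45–16:00, 18:00–18:30, 18:45–19:30, 20:15–23:00.
Beatriz → UTC: 07:00–08:15, 08:30–09:00, 09:45–11:30, 12:30–13:00.
Brynn ∩ Bob: 10:30–10:45, 11:00–11:15, 12:30–15:00.
Brynn ∩ Bob ∩ Maya: 12:30–13:00, 13:45–15:00.
Brynn ∩ Bob ∩ Maya ∩ Beatriz: 12:30–13:00.
Total common minutes: 30.

30 minutes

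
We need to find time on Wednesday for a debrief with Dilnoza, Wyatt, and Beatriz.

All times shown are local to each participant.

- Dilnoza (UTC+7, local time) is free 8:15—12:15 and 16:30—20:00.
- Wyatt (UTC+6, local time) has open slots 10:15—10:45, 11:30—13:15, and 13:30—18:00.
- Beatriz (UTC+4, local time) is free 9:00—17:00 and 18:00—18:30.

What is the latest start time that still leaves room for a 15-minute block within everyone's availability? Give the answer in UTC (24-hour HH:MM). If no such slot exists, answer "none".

Dilnoza → UTC: 01:15–05:15, 09:30–13:00.
Wyatt → UTC: 04:15–04:45, 05:30–07:15, 07:30–12:00.
Beatriz → UTC: 05:00–13:00, 14:00–14:30.
Dilnoza ∩ Wyatt: 04:15–04:45, 09:30–12:00.
Dilnoza ∩ Wyatt ∩ Beatriz: 09:30–12:00.
Windows ≥ 15 min: 09:30–12:00.
Latest start in the last window 09:30–12:00 is 12:00 − 15 min = 11:45.

11:45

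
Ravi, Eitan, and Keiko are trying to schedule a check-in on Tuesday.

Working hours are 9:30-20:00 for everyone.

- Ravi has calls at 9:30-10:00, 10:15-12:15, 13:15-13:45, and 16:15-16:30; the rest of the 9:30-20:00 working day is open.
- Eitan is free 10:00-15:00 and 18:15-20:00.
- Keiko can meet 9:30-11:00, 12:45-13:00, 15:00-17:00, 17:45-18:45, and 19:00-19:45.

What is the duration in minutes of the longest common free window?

45 minutes

Ravi free within 09:30–20:00: 10:00–10:15, 12:15–13:15, 13:45–16:15, 16:30–20:00.
Ravi ∩ Eitan: 10:00–10:15, 12:15–13:15, 13:45–15:00, 18:15–20:00.
Ravi ∩ Eitan ∩ Keiko: 10:00–10:15, 12:45–13:00, 18:15–18:45, 19:00–19:45.
Common window lengths: 15, 15, 30, 45 min; longest is 45.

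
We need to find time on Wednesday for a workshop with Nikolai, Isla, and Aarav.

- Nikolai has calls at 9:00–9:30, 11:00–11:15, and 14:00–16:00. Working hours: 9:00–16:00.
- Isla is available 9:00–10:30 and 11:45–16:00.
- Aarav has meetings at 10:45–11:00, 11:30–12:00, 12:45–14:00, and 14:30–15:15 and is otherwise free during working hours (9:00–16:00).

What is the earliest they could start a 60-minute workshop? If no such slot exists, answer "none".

Nikolai free within 09:00–16:00: 09:30–11:00, 11:15–14:00.
Aarav free within 09:00–16:00: 09:00–10:45, 11:00–11:30, 12:00–12:45, 14:00–14:30, 15:15–16:00.
Nikolai ∩ Isla: 09:30–10:30, 11:45–14:00.
Nikolai ∩ Isla ∩ Aarav: 09:30–10:30, 12:00–12:45.
Windows ≥ 60 min: 09:30–10:30.
Earliest such window starts at 09:30.

09:30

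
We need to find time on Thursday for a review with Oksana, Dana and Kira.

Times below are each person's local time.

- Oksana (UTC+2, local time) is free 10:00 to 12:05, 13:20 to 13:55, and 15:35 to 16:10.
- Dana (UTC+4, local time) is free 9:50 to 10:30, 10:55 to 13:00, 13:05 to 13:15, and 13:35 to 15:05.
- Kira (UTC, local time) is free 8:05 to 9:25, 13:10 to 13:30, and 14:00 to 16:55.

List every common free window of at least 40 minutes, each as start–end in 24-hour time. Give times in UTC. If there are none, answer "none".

Oksana → UTC: 08:00–10:05, 11:20–11:55, 13:35–14:10.
Dana → UTC: 05:50–06:30, 06:55–09:00, 09:05–09:15, 09:35–11:05.
Kira → UTC: 08:05–09:25, 13:10–13:30, 14:00–16:55.
Oksana ∩ Dana: 08:00–09:00, 09:05–09:15, 09:35–10:05.
Oksana ∩ Dana ∩ Kira: 08:05–09:00, 09:05–09:15.
Windows ≥ 40 min: 08:05–09:00.

08:05–09:00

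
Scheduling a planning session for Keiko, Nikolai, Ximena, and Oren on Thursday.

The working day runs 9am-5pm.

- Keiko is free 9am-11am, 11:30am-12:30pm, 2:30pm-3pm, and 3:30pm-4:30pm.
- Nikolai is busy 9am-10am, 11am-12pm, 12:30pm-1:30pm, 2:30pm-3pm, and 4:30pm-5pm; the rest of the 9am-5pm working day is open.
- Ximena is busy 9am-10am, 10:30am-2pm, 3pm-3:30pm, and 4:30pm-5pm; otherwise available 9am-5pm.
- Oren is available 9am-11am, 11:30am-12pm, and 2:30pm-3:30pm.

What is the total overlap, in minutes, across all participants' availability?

30 minutes

Nikolai free within 09:00–17:00: 10:00–11:00, 12:00–12:30, 13:30–14:30, 15:00–16:30.
Ximena free within 09:00–17:00: 10:00–10:30, 14:00–15:00, 15:30–16:30.
Keiko ∩ Nikolai: 10:00–11:00, 12:00–12:30, 15:30–16:30.
Keiko ∩ Nikolai ∩ Ximena: 10:00–10:30, 15:30–16:30.
Keiko ∩ Nikolai ∩ Ximena ∩ Oren: 10:00–10:30.
Total common minutes: 30.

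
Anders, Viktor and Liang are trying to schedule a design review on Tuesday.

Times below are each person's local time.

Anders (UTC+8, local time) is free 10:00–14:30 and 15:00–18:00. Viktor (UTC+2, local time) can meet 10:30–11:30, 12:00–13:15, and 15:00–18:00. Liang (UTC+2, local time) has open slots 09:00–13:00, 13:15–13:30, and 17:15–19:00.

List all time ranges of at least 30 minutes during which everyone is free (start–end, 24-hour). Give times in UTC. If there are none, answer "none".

Anders → UTC: 02:00–06:30, 07:00–10:00.
Viktor → UTC: 08:30–09:30, 10:00–11:15, 13:00–16:00.
Liang → UTC: 07:00–11:00, 11:15–11:30, 15:15–17:00.
Anders ∩ Viktor: 08:30–09:30.
Anders ∩ Viktor ∩ Liang: 08:30–09:30.
Windows ≥ 30 min: 08:30–09:30.

08:30–09:30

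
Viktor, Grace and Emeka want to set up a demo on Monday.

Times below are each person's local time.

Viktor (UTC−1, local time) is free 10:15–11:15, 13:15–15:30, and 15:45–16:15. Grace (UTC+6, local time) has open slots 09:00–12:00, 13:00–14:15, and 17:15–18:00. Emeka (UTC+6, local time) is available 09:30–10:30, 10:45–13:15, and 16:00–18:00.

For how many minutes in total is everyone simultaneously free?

Viktor → UTC: 11:15–12:15, 14:15–16:30, 16:45–17:15.
Grace → UTC: 03:00–06:00, 07:00–08:15, 11:15–12:00.
Emeka → UTC: 03:30–04:30, 04:45–07:15, 10:00–12:00.
Viktor ∩ Grace: 11:15–12:00.
Viktor ∩ Grace ∩ Emeka: 11:15–12:00.
Total common minutes: 45.

45 minutes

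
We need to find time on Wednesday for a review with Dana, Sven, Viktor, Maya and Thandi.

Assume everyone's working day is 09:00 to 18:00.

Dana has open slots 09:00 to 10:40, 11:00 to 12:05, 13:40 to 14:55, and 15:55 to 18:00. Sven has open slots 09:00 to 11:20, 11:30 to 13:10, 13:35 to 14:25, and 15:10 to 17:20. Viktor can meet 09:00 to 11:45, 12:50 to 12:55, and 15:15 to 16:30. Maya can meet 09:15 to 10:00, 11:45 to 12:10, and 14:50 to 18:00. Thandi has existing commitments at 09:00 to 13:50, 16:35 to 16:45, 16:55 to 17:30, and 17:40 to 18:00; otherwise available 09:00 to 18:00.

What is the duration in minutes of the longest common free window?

Thandi free within 09:00–18:00: 13:50–16:35, 16:45–16:55, 17:30–17:40.
Dana ∩ Sven: 09:00–10:40, 11:00–11:20, 11:30–12:05, 13:40–14:25, 15:55–17:20.
Dana ∩ Sven ∩ Viktor: 09:00–10:40, 11:00–11:20, 11:30–11:45, 15:55–16:30.
Dana ∩ Sven ∩ Viktor ∩ Maya: 09:15–10:00, 15:55–16:30.
Dana ∩ Sven ∩ Viktor ∩ Maya ∩ Thandi: 15:55–16:30.
Single common window of 35 minutes.

35 minutes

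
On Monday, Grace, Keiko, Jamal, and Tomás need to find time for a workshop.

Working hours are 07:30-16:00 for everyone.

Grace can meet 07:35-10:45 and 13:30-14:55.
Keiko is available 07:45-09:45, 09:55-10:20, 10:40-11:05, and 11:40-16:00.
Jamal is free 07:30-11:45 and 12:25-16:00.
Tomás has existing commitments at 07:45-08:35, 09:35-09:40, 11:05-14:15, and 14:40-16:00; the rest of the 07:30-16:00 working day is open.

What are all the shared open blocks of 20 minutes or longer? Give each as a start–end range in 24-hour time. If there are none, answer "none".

Tomás free within 07:30–16:00: 07:30–07:45, 08:35–09:35, 09:40–11:05, 14:15–14:40.
Grace ∩ Keiko: 07:45–09:45, 09:55–10:20, 10:40–10:45, 13:30–14:55.
Grace ∩ Keiko ∩ Jamal: 07:45–09:45, 09:55–10:20, 10:40–10:45, 13:30–14:55.
Grace ∩ Keiko ∩ Jamal ∩ Tomás: 08:35–09:35, 09:40–09:45, 09:55–10:20, 10:40–10:45, 14:15–14:40.
Windows ≥ 20 min: 08:35–09:35, 09:55–10:20, 14:15–14:40.

08:35–09:35, 09:55–10:20, 14:15–14:40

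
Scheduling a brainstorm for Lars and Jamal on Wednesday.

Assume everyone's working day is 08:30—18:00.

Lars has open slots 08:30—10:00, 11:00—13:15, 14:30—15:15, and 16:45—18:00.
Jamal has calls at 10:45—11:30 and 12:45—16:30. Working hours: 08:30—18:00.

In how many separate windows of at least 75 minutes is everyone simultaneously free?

Jamal free within 08:30–18:00: 08:30–10:45, 11:30–12:45, 16:30–18:00.
Lars ∩ Jamal: 08:30–10:00, 11:30–12:45, 16:45–18:00.
Windows ≥ 75 min: 08:30–10:00, 11:30–12:45, 16:45–18:00.
That's 3 windows.

3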